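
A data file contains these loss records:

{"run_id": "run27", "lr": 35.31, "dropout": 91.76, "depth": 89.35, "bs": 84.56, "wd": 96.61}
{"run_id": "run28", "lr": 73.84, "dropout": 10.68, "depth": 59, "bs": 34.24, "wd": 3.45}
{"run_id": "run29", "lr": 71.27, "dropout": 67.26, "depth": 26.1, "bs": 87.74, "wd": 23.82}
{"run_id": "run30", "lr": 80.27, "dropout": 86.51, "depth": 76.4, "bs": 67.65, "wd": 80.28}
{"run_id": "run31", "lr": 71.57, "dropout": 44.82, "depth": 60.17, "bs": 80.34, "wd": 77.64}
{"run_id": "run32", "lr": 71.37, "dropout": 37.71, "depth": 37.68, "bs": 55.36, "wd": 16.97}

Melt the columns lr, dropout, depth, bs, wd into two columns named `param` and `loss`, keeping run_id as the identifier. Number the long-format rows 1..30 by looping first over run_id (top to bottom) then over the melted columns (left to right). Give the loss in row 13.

30 rows total (6 × 5). Row 13: index ⌊(13-1)/5⌋ = 2 into run_id → run29; (13-1) mod 5 = 2 into the melted columns → depth.
So row 13 is (run29, depth, 26.1); loss = 26.1.

26.1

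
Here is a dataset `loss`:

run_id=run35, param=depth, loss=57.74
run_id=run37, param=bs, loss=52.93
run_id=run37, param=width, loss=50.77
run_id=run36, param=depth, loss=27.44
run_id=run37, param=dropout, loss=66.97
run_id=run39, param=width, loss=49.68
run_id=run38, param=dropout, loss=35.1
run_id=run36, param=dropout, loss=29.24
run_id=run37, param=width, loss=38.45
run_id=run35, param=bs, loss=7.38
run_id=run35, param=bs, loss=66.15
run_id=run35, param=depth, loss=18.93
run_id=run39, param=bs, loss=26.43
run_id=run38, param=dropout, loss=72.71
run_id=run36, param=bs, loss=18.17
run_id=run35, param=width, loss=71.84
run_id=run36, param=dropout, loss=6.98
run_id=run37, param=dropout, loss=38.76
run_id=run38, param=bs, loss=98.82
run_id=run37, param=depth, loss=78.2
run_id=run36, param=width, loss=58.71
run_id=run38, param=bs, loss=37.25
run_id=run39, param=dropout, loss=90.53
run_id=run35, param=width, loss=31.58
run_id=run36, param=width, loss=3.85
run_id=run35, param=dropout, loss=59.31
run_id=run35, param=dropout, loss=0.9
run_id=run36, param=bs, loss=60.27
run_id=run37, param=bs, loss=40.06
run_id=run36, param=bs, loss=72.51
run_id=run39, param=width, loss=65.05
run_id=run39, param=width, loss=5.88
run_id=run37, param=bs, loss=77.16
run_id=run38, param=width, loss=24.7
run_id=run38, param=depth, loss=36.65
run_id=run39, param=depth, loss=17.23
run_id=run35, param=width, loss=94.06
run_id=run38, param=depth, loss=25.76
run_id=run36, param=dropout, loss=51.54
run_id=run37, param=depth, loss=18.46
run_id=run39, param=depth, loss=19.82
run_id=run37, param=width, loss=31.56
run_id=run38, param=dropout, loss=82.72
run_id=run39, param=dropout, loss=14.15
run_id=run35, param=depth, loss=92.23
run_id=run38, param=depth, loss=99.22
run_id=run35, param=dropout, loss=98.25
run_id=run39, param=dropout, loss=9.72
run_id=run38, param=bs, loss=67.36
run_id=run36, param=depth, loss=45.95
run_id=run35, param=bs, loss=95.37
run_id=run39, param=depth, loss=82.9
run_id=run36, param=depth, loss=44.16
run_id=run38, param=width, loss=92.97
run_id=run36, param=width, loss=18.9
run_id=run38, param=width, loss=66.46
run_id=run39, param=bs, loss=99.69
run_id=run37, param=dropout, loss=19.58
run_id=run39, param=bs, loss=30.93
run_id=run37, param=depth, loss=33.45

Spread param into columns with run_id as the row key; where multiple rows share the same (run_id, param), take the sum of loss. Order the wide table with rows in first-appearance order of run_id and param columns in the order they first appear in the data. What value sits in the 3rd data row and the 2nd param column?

With rows in first-appearance order of run_id, row 3 is run_id=run36. param columns in first-appearance order: depth, bs, width, dropout; column 2 is bs.
Long rows with run_id=run36, param=bs: 18.17 + 60.27 + 72.51 = 150.95.

150.95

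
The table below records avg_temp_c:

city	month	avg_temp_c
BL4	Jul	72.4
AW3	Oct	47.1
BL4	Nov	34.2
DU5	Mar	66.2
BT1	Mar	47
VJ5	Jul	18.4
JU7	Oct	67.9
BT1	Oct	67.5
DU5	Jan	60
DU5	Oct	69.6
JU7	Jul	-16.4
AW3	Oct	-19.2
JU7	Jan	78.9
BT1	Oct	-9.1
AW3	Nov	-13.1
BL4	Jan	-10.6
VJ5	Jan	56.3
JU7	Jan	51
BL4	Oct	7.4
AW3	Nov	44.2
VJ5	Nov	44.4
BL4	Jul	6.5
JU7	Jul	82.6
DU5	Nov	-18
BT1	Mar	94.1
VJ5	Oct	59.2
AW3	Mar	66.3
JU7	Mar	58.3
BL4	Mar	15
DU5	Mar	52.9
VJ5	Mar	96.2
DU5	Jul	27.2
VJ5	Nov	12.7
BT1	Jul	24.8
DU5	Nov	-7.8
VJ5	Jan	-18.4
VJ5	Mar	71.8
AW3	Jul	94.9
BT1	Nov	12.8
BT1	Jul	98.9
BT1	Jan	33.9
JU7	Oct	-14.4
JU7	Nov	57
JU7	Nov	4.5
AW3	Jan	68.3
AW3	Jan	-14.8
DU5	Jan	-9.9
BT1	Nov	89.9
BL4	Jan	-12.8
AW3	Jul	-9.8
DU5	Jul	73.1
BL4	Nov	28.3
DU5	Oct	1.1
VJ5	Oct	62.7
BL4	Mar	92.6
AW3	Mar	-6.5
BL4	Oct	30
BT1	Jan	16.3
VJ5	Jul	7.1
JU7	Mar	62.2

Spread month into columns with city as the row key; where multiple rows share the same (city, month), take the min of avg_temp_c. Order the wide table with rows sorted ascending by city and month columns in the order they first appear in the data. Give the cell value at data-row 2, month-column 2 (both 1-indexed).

7.4

With rows sorted ascending by city, row 2 is city=BL4. month columns in first-appearance order: Jul, Oct, Nov, Mar, Jan; column 2 is Oct.
Long rows with city=BL4, month=Oct: min(7.4, 30) = 7.4.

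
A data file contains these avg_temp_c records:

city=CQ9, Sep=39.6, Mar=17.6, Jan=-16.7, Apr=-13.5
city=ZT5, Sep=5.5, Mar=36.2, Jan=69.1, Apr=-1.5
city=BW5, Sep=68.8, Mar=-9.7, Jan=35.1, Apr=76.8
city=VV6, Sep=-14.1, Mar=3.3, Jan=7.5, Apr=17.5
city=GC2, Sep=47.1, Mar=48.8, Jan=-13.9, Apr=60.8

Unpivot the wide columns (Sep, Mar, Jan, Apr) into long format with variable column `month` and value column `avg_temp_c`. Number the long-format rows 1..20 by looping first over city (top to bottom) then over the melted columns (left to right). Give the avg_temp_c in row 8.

20 rows total (5 × 4). Row 8: index ⌊(8-1)/4⌋ = 1 into city → ZT5; (8-1) mod 4 = 3 into the melted columns → Apr.
So row 8 is (ZT5, Apr, -1.5); avg_temp_c = -1.5.

-1.5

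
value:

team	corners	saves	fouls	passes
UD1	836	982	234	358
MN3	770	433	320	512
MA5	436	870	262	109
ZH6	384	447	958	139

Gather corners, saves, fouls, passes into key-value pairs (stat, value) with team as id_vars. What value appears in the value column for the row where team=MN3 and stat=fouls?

Unpivoting turns each (team, wide-column) pair into one long row.
The wide cell at row MN3, column fouls holds 320, so the long row (MN3, fouls) has value=320.

320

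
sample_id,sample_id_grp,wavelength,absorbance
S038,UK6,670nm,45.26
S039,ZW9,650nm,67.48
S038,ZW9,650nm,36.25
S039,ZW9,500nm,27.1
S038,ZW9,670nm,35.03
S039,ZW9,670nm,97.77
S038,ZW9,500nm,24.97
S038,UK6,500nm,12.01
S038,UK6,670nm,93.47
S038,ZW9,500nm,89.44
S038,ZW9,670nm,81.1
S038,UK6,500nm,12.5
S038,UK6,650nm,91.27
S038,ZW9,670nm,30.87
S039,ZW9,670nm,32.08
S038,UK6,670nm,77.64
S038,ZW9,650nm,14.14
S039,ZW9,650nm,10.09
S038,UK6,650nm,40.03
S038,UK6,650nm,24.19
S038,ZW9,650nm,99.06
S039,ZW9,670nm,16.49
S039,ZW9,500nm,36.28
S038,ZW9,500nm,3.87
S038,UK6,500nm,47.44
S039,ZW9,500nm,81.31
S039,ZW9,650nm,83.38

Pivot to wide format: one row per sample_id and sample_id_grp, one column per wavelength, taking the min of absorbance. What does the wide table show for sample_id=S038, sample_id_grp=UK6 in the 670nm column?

Rows with sample_id=S038, sample_id_grp=UK6 and wavelength=670nm: absorbance values are 45.26, 93.47, 77.64.
min(45.26, 93.47, 77.64) = 45.26.

45.26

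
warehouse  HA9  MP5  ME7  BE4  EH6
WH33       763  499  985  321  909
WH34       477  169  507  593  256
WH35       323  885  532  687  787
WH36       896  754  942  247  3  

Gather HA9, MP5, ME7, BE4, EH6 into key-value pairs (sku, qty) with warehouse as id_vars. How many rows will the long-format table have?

20

4 warehouse values × 5 melted columns = 20 rows.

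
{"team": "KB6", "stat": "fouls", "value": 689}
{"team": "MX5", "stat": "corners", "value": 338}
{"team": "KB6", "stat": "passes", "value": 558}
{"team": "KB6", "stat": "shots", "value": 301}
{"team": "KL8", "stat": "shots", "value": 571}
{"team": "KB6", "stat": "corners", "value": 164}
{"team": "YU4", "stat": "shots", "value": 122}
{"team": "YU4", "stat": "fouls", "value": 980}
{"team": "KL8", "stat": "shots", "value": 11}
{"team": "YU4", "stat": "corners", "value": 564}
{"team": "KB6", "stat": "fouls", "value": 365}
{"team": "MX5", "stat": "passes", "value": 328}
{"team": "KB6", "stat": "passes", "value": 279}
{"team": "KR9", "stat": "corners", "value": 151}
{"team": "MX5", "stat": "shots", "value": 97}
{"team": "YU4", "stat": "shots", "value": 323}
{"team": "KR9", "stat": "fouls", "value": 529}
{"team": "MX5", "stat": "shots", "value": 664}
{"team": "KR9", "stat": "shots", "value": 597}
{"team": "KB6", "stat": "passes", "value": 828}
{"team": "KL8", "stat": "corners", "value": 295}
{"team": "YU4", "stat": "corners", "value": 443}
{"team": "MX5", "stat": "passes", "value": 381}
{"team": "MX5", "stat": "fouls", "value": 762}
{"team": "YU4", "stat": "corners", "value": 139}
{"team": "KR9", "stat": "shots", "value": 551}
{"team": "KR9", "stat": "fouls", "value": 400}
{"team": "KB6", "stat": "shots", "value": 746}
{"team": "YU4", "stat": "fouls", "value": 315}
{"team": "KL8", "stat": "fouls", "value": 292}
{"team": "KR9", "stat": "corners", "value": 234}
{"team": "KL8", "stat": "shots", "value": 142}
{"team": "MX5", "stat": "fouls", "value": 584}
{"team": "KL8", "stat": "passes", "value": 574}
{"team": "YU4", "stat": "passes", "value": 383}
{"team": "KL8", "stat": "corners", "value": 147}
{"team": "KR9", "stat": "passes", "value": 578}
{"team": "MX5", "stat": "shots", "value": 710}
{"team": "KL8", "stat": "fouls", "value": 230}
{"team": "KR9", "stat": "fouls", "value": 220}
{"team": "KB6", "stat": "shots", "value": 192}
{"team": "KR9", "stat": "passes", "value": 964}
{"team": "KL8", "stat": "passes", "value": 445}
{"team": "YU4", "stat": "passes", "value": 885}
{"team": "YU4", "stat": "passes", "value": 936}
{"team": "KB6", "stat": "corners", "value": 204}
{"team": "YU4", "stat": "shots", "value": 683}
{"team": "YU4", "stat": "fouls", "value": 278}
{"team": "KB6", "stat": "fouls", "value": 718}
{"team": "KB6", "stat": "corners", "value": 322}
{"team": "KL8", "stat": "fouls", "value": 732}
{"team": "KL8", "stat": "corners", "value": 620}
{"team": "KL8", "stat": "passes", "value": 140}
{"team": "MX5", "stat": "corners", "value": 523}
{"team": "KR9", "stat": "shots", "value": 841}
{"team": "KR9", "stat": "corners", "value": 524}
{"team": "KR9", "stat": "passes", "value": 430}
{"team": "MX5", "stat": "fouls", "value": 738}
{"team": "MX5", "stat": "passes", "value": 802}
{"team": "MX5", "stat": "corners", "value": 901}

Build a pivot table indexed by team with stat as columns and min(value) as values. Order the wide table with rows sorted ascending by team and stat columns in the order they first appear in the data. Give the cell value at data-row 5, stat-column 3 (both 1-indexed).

With rows sorted ascending by team, row 5 is team=YU4. stat columns in first-appearance order: fouls, corners, passes, shots; column 3 is passes.
Long rows with team=YU4, stat=passes: min(383, 885, 936) = 383.

383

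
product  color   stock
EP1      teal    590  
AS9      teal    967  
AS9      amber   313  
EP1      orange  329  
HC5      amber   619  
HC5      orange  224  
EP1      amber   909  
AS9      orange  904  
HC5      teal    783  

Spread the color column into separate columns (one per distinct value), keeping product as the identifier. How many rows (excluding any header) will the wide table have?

3 distinct product values → 3 rows.

3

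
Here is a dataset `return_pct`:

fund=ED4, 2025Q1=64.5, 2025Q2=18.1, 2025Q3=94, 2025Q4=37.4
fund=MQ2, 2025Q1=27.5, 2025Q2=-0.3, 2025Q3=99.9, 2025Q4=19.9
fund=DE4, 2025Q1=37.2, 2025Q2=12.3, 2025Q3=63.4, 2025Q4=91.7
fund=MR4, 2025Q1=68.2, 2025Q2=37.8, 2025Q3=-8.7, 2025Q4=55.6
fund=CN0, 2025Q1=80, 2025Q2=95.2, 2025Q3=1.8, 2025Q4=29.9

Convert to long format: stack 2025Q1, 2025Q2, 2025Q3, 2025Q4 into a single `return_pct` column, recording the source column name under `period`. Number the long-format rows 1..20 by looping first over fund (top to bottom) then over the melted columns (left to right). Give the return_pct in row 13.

20 rows total (5 × 4). Row 13: index ⌊(13-1)/4⌋ = 3 into fund → MR4; (13-1) mod 4 = 0 into the melted columns → 2025Q1.
So row 13 is (MR4, 2025Q1, 68.2); return_pct = 68.2.

68.2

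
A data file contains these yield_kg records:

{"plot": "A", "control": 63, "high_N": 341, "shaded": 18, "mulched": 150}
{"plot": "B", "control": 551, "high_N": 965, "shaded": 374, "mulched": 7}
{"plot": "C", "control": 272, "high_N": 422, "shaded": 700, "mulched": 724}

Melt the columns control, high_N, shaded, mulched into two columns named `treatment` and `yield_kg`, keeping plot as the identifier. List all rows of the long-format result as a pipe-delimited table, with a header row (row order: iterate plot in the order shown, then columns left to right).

Each (plot, column) pair becomes one row: 3 × 4 = 12 rows.
For example, (A, control) → yield_kg=63.

| plot | treatment | yield_kg |
| A | control | 63 |
| A | high_N | 341 |
| A | shaded | 18 |
| A | mulched | 150 |
| B | control | 551 |
| B | high_N | 965 |
| B | shaded | 374 |
| B | mulched | 7 |
| C | control | 272 |
| C | high_N | 422 |
| C | shaded | 700 |
| C | mulched | 724 |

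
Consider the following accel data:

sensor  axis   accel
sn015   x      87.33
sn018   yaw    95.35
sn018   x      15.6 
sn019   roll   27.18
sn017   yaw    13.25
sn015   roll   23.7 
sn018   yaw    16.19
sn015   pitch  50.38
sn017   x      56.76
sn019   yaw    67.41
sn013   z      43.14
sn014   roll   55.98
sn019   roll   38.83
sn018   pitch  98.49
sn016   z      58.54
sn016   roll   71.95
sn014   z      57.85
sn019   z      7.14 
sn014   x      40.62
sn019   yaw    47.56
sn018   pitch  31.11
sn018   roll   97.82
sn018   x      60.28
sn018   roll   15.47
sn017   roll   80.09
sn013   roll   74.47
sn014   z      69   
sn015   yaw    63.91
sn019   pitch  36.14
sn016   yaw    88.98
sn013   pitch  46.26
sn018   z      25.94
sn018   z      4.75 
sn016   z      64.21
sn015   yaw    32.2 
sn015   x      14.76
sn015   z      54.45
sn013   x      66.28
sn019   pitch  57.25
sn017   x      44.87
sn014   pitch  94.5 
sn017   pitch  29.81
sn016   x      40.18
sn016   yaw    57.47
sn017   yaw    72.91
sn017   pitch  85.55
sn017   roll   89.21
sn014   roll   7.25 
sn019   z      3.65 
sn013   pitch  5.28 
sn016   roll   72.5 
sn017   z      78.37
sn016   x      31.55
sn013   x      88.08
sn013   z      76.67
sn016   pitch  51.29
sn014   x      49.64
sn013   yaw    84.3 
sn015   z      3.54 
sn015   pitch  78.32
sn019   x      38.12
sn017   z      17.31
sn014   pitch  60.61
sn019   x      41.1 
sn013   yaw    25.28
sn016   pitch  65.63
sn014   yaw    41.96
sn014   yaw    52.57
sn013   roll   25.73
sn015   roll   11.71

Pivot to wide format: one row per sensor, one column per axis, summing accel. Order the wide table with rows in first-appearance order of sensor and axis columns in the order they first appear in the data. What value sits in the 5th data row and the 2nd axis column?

With rows in first-appearance order of sensor, row 5 is sensor=sn013. axis columns in first-appearance order: x, yaw, roll, pitch, z; column 2 is yaw.
Long rows with sensor=sn013, axis=yaw: 84.3 + 25.28 = 109.58.

109.58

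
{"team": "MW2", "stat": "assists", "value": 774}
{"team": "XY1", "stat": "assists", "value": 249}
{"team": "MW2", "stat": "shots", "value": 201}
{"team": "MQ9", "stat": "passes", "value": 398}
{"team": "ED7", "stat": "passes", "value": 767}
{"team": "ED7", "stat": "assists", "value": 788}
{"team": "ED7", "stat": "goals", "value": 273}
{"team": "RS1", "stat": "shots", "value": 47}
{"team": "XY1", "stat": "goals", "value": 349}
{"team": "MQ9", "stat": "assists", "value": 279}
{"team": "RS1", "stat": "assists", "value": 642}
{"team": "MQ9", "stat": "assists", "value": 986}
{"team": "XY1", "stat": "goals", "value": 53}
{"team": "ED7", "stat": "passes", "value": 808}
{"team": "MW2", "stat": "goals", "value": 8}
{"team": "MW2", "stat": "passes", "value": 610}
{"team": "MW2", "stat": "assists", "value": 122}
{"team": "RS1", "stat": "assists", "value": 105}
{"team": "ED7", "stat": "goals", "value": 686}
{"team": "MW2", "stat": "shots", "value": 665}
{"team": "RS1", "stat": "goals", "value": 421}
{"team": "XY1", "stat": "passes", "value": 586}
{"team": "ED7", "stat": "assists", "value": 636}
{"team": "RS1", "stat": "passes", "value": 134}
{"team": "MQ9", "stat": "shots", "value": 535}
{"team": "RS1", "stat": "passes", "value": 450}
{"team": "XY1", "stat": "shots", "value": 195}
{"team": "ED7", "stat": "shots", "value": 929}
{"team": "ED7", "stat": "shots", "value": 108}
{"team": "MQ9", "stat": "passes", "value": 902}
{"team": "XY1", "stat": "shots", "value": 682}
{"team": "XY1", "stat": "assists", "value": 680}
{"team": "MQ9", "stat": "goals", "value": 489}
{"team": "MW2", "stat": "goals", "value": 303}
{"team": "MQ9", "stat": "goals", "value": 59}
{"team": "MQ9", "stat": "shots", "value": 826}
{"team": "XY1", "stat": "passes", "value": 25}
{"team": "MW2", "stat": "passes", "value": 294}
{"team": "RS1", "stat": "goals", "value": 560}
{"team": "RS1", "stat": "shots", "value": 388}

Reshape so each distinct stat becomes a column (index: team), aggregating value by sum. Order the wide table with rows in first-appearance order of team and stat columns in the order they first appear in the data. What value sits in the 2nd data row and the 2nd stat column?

877

With rows in first-appearance order of team, row 2 is team=XY1. stat columns in first-appearance order: assists, shots, passes, goals; column 2 is shots.
Long rows with team=XY1, stat=shots: 195 + 682 = 877.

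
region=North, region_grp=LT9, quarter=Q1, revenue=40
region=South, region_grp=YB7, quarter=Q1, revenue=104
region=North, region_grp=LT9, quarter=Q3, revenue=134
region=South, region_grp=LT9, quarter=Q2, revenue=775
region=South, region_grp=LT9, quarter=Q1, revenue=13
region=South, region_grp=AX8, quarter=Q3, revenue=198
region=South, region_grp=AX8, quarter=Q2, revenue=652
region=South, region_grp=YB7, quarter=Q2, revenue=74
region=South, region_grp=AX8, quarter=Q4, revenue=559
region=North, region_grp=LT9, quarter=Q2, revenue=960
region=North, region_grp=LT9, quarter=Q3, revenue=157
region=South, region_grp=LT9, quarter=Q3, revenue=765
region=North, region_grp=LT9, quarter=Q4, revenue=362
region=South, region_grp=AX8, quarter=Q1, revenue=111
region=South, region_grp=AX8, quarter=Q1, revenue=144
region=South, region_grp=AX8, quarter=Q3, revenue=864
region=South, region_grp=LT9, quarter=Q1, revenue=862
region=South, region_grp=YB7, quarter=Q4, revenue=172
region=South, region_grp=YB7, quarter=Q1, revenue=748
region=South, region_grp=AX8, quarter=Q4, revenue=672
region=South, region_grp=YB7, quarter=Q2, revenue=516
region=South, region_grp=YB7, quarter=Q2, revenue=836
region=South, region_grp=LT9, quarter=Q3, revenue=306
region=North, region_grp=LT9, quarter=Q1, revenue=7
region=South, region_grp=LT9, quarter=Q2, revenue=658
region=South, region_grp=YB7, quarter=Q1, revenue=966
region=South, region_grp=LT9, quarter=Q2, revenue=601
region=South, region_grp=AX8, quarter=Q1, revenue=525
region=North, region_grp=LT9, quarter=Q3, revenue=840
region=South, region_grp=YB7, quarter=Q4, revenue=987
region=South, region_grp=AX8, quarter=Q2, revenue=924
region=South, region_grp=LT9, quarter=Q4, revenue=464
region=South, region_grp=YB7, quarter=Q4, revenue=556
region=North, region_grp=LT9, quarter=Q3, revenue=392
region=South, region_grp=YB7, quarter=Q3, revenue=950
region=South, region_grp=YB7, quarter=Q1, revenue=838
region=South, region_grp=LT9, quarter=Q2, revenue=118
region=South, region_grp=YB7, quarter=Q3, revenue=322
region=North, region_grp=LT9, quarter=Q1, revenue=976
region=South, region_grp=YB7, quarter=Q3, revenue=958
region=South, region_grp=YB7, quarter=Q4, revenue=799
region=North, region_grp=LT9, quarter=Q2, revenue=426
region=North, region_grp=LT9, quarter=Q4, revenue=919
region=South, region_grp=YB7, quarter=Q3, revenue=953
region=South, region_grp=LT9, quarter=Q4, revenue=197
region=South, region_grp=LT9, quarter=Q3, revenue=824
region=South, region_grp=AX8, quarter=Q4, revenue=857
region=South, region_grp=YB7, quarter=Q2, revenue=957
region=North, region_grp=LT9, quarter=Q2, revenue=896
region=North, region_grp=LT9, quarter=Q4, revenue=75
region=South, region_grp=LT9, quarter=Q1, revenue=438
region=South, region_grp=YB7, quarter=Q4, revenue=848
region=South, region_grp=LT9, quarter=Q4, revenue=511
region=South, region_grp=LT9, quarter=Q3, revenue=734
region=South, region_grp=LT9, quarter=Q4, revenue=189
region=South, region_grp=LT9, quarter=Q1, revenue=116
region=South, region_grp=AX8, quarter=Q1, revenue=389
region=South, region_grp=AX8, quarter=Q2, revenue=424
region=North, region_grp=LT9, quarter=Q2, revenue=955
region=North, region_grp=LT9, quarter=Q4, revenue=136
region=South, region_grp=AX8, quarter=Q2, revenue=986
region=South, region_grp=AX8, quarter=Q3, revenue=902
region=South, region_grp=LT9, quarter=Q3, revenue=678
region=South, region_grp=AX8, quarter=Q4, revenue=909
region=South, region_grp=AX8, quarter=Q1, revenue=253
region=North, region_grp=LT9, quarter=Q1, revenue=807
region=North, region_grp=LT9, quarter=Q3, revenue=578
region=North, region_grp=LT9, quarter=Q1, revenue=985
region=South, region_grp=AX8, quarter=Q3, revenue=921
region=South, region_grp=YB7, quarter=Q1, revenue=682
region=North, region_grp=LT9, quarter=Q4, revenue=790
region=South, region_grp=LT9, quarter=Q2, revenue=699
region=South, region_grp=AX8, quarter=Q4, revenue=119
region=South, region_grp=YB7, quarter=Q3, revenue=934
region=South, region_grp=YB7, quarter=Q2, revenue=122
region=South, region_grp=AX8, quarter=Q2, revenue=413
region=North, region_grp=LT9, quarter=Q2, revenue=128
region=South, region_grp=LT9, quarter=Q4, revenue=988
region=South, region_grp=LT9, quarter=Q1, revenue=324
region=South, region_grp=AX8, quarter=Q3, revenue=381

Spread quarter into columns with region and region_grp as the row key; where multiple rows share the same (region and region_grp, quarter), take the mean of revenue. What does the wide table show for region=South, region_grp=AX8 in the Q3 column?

653.20

Rows with region=South, region_grp=AX8 and quarter=Q3: revenue values are 198, 864, 902, 921, 381.
(198 + 864 + 902 + 921 + 381) / 5 = 653.20.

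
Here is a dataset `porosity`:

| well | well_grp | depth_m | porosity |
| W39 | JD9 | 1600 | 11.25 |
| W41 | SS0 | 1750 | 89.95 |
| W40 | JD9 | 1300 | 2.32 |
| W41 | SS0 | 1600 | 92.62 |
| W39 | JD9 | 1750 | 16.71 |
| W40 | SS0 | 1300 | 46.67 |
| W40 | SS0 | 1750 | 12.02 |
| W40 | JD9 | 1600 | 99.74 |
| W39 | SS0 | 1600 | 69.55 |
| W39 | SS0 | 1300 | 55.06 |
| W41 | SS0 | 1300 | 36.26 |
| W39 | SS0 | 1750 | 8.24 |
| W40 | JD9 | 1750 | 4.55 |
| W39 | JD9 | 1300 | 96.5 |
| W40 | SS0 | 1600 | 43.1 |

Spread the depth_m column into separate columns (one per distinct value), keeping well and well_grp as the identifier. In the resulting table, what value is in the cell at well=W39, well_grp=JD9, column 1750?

16.71

Wide layout: rows indexed by well and well_grp, columns are the 3 distinct depth_m values (1600, 1750, 1300).
Cell (well=W39, well_grp=JD9, depth_m=1750) draws from the long row where well=W39, well_grp=JD9 and depth_m=1750, which has porosity=16.71.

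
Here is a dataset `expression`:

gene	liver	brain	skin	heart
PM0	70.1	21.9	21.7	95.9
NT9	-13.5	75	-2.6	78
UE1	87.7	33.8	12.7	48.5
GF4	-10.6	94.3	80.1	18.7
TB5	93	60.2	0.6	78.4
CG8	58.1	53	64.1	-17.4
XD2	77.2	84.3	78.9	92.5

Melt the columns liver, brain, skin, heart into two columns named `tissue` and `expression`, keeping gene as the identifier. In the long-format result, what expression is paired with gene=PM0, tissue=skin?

Unpivoting turns each (gene, wide-column) pair into one long row.
The wide cell at row PM0, column skin holds 21.7, so the long row (PM0, skin) has expression=21.7.

21.7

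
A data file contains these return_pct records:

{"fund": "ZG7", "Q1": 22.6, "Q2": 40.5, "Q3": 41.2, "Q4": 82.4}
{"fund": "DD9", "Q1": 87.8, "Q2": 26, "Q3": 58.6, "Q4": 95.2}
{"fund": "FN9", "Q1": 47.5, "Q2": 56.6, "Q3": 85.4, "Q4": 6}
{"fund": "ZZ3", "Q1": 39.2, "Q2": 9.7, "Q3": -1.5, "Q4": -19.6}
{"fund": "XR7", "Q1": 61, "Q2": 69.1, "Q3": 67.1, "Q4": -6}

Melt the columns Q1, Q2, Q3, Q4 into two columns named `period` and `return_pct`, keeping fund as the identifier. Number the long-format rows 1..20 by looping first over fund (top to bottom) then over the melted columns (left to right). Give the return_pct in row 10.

56.6

20 rows total (5 × 4). Row 10: index ⌊(10-1)/4⌋ = 2 into fund → FN9; (10-1) mod 4 = 1 into the melted columns → Q2.
So row 10 is (FN9, Q2, 56.6); return_pct = 56.6.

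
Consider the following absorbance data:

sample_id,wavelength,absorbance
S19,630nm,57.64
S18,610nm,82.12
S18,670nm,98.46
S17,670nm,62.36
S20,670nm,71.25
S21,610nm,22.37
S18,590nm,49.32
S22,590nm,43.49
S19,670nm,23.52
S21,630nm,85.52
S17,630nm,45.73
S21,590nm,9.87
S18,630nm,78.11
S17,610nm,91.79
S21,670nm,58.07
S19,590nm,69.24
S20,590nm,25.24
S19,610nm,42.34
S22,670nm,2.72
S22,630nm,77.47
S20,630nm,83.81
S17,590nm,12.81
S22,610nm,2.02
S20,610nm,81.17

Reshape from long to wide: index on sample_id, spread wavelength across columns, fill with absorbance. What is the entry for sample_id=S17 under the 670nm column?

62.36

Wide layout: rows indexed by sample_id, columns are the 4 distinct wavelength values (630nm, 610nm, 670nm, 590nm).
Cell (sample_id=S17, wavelength=670nm) draws from the long row where sample_id=S17 and wavelength=670nm, which has absorbance=62.36.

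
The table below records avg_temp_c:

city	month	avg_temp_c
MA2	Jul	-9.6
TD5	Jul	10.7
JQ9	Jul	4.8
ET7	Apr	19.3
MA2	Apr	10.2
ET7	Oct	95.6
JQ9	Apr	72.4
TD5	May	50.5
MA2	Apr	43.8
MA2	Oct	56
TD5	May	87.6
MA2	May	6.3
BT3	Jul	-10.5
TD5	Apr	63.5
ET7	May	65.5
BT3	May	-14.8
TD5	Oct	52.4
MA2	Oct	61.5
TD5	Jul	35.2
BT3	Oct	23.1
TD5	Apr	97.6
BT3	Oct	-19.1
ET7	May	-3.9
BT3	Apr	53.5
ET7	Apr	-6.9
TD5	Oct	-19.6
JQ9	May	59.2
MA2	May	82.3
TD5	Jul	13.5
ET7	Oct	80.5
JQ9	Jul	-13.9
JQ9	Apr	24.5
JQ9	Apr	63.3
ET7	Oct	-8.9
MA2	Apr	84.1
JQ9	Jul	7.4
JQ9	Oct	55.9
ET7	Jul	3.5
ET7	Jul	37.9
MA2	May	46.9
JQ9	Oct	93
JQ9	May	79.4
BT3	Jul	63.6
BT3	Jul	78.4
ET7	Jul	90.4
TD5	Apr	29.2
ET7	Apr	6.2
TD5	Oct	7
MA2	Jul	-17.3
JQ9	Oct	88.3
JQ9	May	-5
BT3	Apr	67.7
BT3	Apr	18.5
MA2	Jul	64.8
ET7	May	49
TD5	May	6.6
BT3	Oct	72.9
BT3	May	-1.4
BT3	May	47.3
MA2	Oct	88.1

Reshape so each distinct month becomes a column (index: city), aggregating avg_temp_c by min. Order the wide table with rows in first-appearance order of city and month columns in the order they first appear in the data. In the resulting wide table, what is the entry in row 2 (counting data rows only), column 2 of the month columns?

29.2

With rows in first-appearance order of city, row 2 is city=TD5. month columns in first-appearance order: Jul, Apr, Oct, May; column 2 is Apr.
Long rows with city=TD5, month=Apr: min(63.5, 97.6, 29.2) = 29.2.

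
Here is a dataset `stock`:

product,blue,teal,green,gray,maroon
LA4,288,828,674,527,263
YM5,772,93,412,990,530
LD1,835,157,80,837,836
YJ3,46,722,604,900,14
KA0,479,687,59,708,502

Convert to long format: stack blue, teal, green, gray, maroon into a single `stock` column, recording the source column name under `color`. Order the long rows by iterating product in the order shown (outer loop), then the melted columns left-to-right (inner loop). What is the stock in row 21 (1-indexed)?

25 rows total (5 × 5). Row 21: index ⌊(21-1)/5⌋ = 4 into product → KA0; (21-1) mod 5 = 0 into the melted columns → blue.
So row 21 is (KA0, blue, 479); stock = 479.

479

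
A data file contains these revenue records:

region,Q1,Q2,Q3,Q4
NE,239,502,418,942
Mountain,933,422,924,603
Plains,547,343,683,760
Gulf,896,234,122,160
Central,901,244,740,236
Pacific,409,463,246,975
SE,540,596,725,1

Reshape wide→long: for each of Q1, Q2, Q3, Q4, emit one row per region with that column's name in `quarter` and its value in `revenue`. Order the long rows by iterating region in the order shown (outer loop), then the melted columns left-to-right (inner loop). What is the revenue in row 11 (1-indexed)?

683

28 rows total (7 × 4). Row 11: index ⌊(11-1)/4⌋ = 2 into region → Plains; (11-1) mod 4 = 2 into the melted columns → Q3.
So row 11 is (Plains, Q3, 683); revenue = 683.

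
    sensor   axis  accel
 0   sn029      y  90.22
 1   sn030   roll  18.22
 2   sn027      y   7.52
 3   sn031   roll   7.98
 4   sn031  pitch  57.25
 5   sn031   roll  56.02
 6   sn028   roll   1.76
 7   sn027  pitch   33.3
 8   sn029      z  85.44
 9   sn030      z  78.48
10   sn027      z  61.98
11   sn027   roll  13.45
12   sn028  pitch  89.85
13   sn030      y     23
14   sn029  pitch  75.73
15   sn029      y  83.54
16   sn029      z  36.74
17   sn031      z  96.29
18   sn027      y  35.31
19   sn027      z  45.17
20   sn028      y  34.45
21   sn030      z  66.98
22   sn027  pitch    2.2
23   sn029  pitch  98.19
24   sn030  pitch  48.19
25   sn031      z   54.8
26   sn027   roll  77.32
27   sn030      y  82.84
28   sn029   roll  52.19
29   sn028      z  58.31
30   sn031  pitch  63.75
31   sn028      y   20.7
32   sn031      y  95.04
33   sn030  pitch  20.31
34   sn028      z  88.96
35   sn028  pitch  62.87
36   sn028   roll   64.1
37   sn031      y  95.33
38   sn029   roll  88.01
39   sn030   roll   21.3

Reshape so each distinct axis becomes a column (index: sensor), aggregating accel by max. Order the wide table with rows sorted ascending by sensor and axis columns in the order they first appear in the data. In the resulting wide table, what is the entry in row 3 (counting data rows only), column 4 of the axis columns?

85.44

With rows sorted ascending by sensor, row 3 is sensor=sn029. axis columns in first-appearance order: y, roll, pitch, z; column 4 is z.
Long rows with sensor=sn029, axis=z: max(85.44, 36.74) = 85.44.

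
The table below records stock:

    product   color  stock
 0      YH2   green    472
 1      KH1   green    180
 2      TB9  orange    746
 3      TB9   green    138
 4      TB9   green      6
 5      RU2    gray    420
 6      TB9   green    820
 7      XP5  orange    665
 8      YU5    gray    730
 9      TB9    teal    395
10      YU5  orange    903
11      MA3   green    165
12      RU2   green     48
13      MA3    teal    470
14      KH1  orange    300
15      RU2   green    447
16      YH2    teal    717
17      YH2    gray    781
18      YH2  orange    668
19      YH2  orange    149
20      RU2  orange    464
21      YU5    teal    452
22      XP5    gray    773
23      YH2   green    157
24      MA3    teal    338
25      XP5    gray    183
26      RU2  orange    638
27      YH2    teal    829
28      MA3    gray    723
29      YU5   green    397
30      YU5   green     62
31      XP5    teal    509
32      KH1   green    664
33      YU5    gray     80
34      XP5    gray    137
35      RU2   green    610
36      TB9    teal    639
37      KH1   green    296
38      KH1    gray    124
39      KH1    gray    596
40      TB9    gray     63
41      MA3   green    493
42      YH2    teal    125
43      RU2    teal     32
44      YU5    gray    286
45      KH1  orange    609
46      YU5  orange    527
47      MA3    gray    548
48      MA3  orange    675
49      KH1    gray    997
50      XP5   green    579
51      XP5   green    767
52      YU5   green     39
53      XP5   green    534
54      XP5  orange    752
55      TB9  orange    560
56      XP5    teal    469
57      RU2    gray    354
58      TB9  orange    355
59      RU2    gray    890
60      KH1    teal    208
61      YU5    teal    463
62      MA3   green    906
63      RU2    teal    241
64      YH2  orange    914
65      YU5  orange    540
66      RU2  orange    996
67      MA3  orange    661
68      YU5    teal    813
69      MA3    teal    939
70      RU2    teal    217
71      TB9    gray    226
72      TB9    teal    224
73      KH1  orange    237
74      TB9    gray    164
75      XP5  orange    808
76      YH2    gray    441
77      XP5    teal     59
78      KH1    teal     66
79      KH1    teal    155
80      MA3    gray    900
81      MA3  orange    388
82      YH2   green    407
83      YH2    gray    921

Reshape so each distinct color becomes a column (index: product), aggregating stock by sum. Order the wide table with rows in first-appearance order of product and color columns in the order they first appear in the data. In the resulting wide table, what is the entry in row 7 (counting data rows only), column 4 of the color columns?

With rows in first-appearance order of product, row 7 is product=MA3. color columns in first-appearance order: green, orange, gray, teal; column 4 is teal.
Long rows with product=MA3, color=teal: 470 + 338 + 939 = 1747.

1747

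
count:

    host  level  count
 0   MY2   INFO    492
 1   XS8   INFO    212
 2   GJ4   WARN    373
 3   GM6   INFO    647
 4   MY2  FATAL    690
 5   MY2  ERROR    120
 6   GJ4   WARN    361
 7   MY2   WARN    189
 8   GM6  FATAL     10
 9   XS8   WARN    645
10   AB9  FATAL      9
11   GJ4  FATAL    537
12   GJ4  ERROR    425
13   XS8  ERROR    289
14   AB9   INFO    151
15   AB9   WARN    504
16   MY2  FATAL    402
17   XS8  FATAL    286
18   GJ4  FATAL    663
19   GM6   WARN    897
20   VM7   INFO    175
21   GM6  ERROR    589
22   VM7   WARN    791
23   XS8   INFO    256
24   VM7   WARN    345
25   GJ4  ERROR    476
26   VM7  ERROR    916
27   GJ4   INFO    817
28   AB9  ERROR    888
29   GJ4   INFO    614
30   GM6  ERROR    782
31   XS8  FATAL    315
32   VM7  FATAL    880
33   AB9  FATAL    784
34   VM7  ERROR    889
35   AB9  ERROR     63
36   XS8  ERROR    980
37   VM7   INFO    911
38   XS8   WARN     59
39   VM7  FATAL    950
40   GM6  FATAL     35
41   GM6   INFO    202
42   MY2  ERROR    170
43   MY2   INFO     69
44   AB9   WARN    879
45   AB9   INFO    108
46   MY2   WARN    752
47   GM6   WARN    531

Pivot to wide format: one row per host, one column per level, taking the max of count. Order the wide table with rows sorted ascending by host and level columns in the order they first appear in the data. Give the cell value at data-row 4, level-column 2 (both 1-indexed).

With rows sorted ascending by host, row 4 is host=MY2. level columns in first-appearance order: INFO, WARN, FATAL, ERROR; column 2 is WARN.
Long rows with host=MY2, level=WARN: max(189, 752) = 752.

752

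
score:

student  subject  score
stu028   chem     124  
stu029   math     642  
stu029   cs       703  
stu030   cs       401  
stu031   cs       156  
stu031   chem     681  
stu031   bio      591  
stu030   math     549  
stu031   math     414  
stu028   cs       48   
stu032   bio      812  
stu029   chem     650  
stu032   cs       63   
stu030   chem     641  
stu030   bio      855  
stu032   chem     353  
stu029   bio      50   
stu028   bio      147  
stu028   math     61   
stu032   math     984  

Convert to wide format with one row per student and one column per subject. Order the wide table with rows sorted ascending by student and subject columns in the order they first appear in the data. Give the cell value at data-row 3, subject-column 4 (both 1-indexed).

855

With rows sorted ascending by student, row 3 is student=stu030. subject columns in first-appearance order: chem, math, cs, bio; column 4 is bio.
Long rows with student=stu030, subject=bio: score = 855.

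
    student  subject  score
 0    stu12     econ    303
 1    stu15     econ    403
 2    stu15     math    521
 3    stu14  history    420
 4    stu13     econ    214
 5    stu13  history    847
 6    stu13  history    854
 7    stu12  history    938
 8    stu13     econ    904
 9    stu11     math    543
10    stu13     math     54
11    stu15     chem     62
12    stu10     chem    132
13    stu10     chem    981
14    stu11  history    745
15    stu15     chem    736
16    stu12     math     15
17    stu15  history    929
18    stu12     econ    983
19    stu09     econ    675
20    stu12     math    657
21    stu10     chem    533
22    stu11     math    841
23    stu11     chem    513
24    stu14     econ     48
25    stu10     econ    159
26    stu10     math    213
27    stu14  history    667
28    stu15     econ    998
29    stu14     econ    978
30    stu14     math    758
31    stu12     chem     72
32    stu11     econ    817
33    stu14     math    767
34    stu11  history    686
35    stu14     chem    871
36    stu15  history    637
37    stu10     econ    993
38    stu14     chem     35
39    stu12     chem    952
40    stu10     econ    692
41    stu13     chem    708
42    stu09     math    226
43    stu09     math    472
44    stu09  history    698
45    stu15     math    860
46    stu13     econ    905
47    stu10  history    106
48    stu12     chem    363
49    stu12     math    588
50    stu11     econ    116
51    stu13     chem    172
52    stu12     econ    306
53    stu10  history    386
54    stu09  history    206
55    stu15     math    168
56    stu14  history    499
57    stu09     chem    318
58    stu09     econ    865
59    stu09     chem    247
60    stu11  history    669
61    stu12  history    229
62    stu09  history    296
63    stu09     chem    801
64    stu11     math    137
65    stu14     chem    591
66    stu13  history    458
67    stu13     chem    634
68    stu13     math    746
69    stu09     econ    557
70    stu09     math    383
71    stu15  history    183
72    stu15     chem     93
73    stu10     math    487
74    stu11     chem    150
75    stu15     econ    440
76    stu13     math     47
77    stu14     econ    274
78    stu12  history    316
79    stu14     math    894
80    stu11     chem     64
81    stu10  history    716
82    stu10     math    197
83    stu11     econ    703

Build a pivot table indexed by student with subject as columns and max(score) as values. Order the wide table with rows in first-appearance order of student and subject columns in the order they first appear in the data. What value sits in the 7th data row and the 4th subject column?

With rows in first-appearance order of student, row 7 is student=stu09. subject columns in first-appearance order: econ, math, history, chem; column 4 is chem.
Long rows with student=stu09, subject=chem: max(318, 247, 801) = 801.

801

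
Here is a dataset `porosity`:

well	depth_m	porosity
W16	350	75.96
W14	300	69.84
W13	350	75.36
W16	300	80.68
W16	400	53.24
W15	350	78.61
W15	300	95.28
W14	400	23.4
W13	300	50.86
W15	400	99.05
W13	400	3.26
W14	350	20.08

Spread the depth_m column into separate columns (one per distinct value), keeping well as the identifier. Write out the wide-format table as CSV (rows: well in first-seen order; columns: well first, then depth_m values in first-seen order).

well,350,300,400
W16,75.96,80.68,53.24
W14,20.08,69.84,23.4
W13,75.36,50.86,3.26
W15,78.61,95.28,99.05

Columns: well plus the 3 distinct depth_m values (350, 300, 400).
For example, row W16 column 350 takes porosity=75.96 from the long row (W16, 350).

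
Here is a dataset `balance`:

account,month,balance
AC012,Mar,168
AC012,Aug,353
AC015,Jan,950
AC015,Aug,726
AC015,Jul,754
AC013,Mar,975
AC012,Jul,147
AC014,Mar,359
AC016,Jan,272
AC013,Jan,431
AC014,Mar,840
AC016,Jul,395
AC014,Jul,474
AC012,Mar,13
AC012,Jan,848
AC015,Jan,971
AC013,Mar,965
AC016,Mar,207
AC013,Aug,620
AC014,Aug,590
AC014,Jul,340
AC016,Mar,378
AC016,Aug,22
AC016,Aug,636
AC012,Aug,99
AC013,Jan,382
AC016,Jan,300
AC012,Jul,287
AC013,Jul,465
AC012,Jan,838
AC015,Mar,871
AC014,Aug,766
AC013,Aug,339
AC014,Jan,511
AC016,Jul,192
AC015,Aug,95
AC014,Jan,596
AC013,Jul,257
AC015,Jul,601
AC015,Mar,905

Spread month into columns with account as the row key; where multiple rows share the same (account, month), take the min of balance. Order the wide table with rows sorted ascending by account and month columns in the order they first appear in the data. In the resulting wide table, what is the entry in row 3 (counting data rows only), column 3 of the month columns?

With rows sorted ascending by account, row 3 is account=AC014. month columns in first-appearance order: Mar, Aug, Jan, Jul; column 3 is Jan.
Long rows with account=AC014, month=Jan: min(511, 596) = 511.

511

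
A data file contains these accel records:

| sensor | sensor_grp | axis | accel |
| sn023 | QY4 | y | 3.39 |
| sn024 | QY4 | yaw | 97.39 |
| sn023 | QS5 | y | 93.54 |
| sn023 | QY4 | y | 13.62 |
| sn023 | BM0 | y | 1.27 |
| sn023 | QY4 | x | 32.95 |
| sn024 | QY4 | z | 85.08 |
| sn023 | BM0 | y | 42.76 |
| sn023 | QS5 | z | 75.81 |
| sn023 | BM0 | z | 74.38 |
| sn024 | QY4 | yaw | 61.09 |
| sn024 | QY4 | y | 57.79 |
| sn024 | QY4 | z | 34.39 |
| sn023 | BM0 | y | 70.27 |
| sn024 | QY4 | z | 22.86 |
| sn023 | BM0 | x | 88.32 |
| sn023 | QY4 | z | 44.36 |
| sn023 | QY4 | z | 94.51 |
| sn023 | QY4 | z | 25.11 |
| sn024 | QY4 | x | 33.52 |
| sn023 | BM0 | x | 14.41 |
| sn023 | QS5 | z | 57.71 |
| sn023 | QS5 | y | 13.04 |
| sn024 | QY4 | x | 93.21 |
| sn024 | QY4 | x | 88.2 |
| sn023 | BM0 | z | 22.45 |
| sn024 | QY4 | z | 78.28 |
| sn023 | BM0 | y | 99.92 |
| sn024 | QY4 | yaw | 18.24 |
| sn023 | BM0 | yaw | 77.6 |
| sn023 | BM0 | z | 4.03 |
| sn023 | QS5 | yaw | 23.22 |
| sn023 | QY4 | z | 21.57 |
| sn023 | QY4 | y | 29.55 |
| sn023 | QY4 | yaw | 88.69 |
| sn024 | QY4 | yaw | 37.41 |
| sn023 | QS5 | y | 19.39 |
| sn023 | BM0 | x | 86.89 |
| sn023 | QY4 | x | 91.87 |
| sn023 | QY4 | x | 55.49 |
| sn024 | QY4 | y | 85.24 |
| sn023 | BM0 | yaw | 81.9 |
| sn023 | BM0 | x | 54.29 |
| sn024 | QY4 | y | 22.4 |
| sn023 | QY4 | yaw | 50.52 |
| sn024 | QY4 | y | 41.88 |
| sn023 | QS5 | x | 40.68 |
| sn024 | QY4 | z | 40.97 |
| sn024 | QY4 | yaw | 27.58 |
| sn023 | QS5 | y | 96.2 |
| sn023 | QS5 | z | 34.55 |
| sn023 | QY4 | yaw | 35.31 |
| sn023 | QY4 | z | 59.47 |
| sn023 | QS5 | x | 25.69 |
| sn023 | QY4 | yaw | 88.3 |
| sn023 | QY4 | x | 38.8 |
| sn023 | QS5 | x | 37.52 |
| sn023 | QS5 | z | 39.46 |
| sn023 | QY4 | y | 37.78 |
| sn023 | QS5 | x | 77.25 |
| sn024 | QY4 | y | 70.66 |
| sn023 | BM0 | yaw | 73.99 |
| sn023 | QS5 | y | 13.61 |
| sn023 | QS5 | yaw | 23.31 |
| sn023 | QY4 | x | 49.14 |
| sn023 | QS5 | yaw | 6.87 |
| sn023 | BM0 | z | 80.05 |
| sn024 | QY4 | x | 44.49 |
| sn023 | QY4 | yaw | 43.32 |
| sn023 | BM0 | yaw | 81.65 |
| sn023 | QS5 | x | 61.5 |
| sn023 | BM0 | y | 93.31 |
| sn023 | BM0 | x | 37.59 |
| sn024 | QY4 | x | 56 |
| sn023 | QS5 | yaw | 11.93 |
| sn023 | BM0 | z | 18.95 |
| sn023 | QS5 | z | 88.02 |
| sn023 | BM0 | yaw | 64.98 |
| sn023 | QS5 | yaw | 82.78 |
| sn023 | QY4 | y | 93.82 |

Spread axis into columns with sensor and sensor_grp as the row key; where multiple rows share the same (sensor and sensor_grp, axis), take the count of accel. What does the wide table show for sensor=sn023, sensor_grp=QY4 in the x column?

5

Rows with sensor=sn023, sensor_grp=QY4 and axis=x: accel values are 32.95, 91.87, 55.49, 38.8, 49.14.
5 rows match — count = 5.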